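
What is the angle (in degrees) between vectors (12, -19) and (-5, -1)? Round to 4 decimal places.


dot = 12*-5 + -19*-1 = -41
|u| = 22.4722, |v| = 5.099
cos(angle) = -0.3578
angle = 110.9657 degrees

110.9657 degrees


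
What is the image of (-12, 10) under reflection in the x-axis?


Reflection across x-axis: (x, y) -> (x, -y)
(-12, 10) -> (-12, -10)

(-12, -10)


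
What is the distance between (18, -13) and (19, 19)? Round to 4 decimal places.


d = sqrt((19-18)^2 + (19--13)^2) = 32.0156

32.0156


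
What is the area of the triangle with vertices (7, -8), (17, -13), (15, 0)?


Area = |x1(y2-y3) + x2(y3-y1) + x3(y1-y2)| / 2
= |7*(-13-0) + 17*(0--8) + 15*(-8--13)| / 2
= 60

60


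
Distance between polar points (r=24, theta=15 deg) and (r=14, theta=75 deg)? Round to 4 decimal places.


d = sqrt(r1^2 + r2^2 - 2*r1*r2*cos(t2-t1))
d = sqrt(24^2 + 14^2 - 2*24*14*cos(75-15)) = 20.8806

20.8806


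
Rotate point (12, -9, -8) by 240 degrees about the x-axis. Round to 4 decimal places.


x' = 12
y' = -9*cos(240) - -8*sin(240) = -2.4282
z' = -9*sin(240) + -8*cos(240) = 11.7942

(12, -2.4282, 11.7942)


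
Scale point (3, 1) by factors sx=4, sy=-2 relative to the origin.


Scaling: (x*sx, y*sy) = (3*4, 1*-2) = (12, -2)

(12, -2)


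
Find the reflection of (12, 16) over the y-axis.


Reflection across y-axis: (x, y) -> (-x, y)
(12, 16) -> (-12, 16)

(-12, 16)


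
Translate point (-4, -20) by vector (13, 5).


Translation: (x+dx, y+dy) = (-4+13, -20+5) = (9, -15)

(9, -15)


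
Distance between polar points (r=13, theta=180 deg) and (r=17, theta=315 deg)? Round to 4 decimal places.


d = sqrt(r1^2 + r2^2 - 2*r1*r2*cos(t2-t1))
d = sqrt(13^2 + 17^2 - 2*13*17*cos(315-180)) = 27.7586

27.7586


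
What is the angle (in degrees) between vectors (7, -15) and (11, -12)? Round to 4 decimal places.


dot = 7*11 + -15*-12 = 257
|u| = 16.5529, |v| = 16.2788
cos(angle) = 0.9538
angle = 17.4936 degrees

17.4936 degrees


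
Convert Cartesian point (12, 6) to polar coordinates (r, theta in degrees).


r = sqrt(12^2 + 6^2) = 13.4164
theta = atan2(6, 12) = 26.5651 degrees

r = 13.4164, theta = 26.5651 degrees


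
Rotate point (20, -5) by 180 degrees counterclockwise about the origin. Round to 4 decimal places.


x' = 20*cos(180) - -5*sin(180) = -20
y' = 20*sin(180) + -5*cos(180) = 5

(-20, 5)


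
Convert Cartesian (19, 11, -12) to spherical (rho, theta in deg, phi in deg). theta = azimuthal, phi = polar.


rho = sqrt(19^2 + 11^2 + (-12)^2) = 25.02
theta = atan2(11, 19) = 30.0686 deg
phi = acos(-12/25.02) = 118.6604 deg

rho = 25.02, theta = 30.0686 deg, phi = 118.6604 deg


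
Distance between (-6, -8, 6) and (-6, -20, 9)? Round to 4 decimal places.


d = sqrt((-6--6)^2 + (-20--8)^2 + (9-6)^2) = 12.3693

12.3693


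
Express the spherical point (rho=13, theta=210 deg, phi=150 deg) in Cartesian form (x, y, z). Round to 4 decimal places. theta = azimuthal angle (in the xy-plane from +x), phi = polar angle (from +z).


x = 13 * sin(150) * cos(210) = -5.6292
y = 13 * sin(150) * sin(210) = -3.25
z = 13 * cos(150) = -11.2583

(-5.6292, -3.25, -11.2583)


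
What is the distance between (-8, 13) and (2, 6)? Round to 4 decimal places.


d = sqrt((2--8)^2 + (6-13)^2) = 12.2066

12.2066


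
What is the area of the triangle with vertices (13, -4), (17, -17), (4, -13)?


Area = |x1(y2-y3) + x2(y3-y1) + x3(y1-y2)| / 2
= |13*(-17--13) + 17*(-13--4) + 4*(-4--17)| / 2
= 76.5

76.5


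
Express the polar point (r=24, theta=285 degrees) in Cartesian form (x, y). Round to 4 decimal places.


x = 24 * cos(285) = 6.2117
y = 24 * sin(285) = -23.1822

(6.2117, -23.1822)


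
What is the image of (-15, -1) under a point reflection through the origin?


Reflection through origin: (x, y) -> (-x, -y)
(-15, -1) -> (15, 1)

(15, 1)


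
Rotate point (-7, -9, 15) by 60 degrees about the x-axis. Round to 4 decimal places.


x' = -7
y' = -9*cos(60) - 15*sin(60) = -17.4904
z' = -9*sin(60) + 15*cos(60) = -0.2942

(-7, -17.4904, -0.2942)


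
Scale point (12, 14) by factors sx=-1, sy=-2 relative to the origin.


Scaling: (x*sx, y*sy) = (12*-1, 14*-2) = (-12, -28)

(-12, -28)


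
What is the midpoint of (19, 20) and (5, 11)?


Midpoint = ((19+5)/2, (20+11)/2) = (12, 15.5)

(12, 15.5)


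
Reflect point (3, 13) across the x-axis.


Reflection across x-axis: (x, y) -> (x, -y)
(3, 13) -> (3, -13)

(3, -13)


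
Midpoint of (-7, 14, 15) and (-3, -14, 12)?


Midpoint = ((-7+-3)/2, (14+-14)/2, (15+12)/2) = (-5, 0, 13.5)

(-5, 0, 13.5)


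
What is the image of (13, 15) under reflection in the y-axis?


Reflection across y-axis: (x, y) -> (-x, y)
(13, 15) -> (-13, 15)

(-13, 15)


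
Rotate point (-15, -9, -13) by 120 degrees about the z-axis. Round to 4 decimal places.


x' = -15*cos(120) - -9*sin(120) = 15.2942
y' = -15*sin(120) + -9*cos(120) = -8.4904
z' = -13

(15.2942, -8.4904, -13)


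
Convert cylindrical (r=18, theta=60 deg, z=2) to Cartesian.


x = 18 * cos(60) = 9
y = 18 * sin(60) = 15.5885
z = 2

(9, 15.5885, 2)


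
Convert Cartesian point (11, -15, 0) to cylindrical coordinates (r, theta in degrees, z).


r = sqrt(11^2 + (-15)^2) = 18.6011
theta = atan2(-15, 11) = 306.2538 deg
z = 0

r = 18.6011, theta = 306.2538 deg, z = 0


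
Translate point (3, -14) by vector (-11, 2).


Translation: (x+dx, y+dy) = (3+-11, -14+2) = (-8, -12)

(-8, -12)


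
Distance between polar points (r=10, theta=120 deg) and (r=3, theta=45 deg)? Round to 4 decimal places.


d = sqrt(r1^2 + r2^2 - 2*r1*r2*cos(t2-t1))
d = sqrt(10^2 + 3^2 - 2*10*3*cos(45-120)) = 9.668

9.668


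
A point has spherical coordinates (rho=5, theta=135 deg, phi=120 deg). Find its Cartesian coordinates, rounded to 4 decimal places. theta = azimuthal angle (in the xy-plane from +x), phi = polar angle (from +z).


x = 5 * sin(120) * cos(135) = -3.0619
y = 5 * sin(120) * sin(135) = 3.0619
z = 5 * cos(120) = -2.5

(-3.0619, 3.0619, -2.5)


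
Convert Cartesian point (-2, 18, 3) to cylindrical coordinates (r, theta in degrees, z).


r = sqrt((-2)^2 + 18^2) = 18.1108
theta = atan2(18, -2) = 96.3402 deg
z = 3

r = 18.1108, theta = 96.3402 deg, z = 3


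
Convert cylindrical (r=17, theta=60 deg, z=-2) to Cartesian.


x = 17 * cos(60) = 8.5
y = 17 * sin(60) = 14.7224
z = -2

(8.5, 14.7224, -2)


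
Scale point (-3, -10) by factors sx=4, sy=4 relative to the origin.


Scaling: (x*sx, y*sy) = (-3*4, -10*4) = (-12, -40)

(-12, -40)


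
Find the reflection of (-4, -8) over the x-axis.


Reflection across x-axis: (x, y) -> (x, -y)
(-4, -8) -> (-4, 8)

(-4, 8)


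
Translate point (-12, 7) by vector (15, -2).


Translation: (x+dx, y+dy) = (-12+15, 7+-2) = (3, 5)

(3, 5)


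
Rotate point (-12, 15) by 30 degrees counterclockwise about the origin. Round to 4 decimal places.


x' = -12*cos(30) - 15*sin(30) = -17.8923
y' = -12*sin(30) + 15*cos(30) = 6.9904

(-17.8923, 6.9904)


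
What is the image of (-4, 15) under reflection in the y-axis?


Reflection across y-axis: (x, y) -> (-x, y)
(-4, 15) -> (4, 15)

(4, 15)


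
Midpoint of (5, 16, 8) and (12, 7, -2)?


Midpoint = ((5+12)/2, (16+7)/2, (8+-2)/2) = (8.5, 11.5, 3)

(8.5, 11.5, 3)


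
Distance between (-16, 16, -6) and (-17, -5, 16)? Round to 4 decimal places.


d = sqrt((-17--16)^2 + (-5-16)^2 + (16--6)^2) = 30.4302

30.4302


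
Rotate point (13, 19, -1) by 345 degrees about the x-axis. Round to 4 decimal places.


x' = 13
y' = 19*cos(345) - -1*sin(345) = 18.0938
z' = 19*sin(345) + -1*cos(345) = -5.8835

(13, 18.0938, -5.8835)


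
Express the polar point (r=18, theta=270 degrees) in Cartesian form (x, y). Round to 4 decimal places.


x = 18 * cos(270) = 0
y = 18 * sin(270) = -18

(0, -18)


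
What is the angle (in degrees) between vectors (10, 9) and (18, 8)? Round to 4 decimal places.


dot = 10*18 + 9*8 = 252
|u| = 13.4536, |v| = 19.6977
cos(angle) = 0.9509
angle = 18.0247 degrees

18.0247 degrees


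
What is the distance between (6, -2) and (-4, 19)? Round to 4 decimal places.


d = sqrt((-4-6)^2 + (19--2)^2) = 23.2594

23.2594


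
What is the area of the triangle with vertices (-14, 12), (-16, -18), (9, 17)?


Area = |x1(y2-y3) + x2(y3-y1) + x3(y1-y2)| / 2
= |-14*(-18-17) + -16*(17-12) + 9*(12--18)| / 2
= 340

340


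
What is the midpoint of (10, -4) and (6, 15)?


Midpoint = ((10+6)/2, (-4+15)/2) = (8, 5.5)

(8, 5.5)


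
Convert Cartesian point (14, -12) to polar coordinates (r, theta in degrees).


r = sqrt(14^2 + (-12)^2) = 18.4391
theta = atan2(-12, 14) = 319.3987 degrees

r = 18.4391, theta = 319.3987 degrees


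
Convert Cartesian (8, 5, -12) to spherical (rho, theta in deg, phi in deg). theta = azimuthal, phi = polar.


rho = sqrt(8^2 + 5^2 + (-12)^2) = 15.2643
theta = atan2(5, 8) = 32.0054 deg
phi = acos(-12/15.2643) = 141.8268 deg

rho = 15.2643, theta = 32.0054 deg, phi = 141.8268 deg


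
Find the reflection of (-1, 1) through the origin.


Reflection through origin: (x, y) -> (-x, -y)
(-1, 1) -> (1, -1)

(1, -1)


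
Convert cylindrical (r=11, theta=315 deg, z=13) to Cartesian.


x = 11 * cos(315) = 7.7782
y = 11 * sin(315) = -7.7782
z = 13

(7.7782, -7.7782, 13)


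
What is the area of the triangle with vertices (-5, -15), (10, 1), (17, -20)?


Area = |x1(y2-y3) + x2(y3-y1) + x3(y1-y2)| / 2
= |-5*(1--20) + 10*(-20--15) + 17*(-15-1)| / 2
= 213.5

213.5


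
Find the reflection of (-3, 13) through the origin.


Reflection through origin: (x, y) -> (-x, -y)
(-3, 13) -> (3, -13)

(3, -13)


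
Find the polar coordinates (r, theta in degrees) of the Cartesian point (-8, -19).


r = sqrt((-8)^2 + (-19)^2) = 20.6155
theta = atan2(-19, -8) = 247.1663 degrees

r = 20.6155, theta = 247.1663 degrees


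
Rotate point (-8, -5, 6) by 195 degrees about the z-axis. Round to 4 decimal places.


x' = -8*cos(195) - -5*sin(195) = 6.4333
y' = -8*sin(195) + -5*cos(195) = 6.9002
z' = 6

(6.4333, 6.9002, 6)


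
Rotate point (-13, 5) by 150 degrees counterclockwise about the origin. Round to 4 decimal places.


x' = -13*cos(150) - 5*sin(150) = 8.7583
y' = -13*sin(150) + 5*cos(150) = -10.8301

(8.7583, -10.8301)


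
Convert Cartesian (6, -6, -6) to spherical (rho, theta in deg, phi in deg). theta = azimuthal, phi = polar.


rho = sqrt(6^2 + (-6)^2 + (-6)^2) = 10.3923
theta = atan2(-6, 6) = 315 deg
phi = acos(-6/10.3923) = 125.2644 deg

rho = 10.3923, theta = 315 deg, phi = 125.2644 deg


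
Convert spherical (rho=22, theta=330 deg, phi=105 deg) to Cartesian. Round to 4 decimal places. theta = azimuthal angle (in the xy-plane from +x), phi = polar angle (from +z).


x = 22 * sin(105) * cos(330) = 18.4034
y = 22 * sin(105) * sin(330) = -10.6252
z = 22 * cos(105) = -5.694

(18.4034, -10.6252, -5.694)


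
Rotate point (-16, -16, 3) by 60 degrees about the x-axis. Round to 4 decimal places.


x' = -16
y' = -16*cos(60) - 3*sin(60) = -10.5981
z' = -16*sin(60) + 3*cos(60) = -12.3564

(-16, -10.5981, -12.3564)


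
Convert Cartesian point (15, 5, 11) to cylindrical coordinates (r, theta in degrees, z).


r = sqrt(15^2 + 5^2) = 15.8114
theta = atan2(5, 15) = 18.4349 deg
z = 11

r = 15.8114, theta = 18.4349 deg, z = 11


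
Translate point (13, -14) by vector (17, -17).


Translation: (x+dx, y+dy) = (13+17, -14+-17) = (30, -31)

(30, -31)


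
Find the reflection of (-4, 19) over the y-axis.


Reflection across y-axis: (x, y) -> (-x, y)
(-4, 19) -> (4, 19)

(4, 19)


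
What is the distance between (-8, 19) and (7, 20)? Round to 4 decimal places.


d = sqrt((7--8)^2 + (20-19)^2) = 15.0333

15.0333


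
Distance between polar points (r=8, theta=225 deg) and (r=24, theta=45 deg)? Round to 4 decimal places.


d = sqrt(r1^2 + r2^2 - 2*r1*r2*cos(t2-t1))
d = sqrt(8^2 + 24^2 - 2*8*24*cos(45-225)) = 32

32


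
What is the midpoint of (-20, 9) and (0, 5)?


Midpoint = ((-20+0)/2, (9+5)/2) = (-10, 7)

(-10, 7)


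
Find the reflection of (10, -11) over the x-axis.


Reflection across x-axis: (x, y) -> (x, -y)
(10, -11) -> (10, 11)

(10, 11)


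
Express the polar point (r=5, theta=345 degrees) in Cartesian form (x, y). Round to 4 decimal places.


x = 5 * cos(345) = 4.8296
y = 5 * sin(345) = -1.2941

(4.8296, -1.2941)


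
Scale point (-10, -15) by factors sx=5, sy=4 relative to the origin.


Scaling: (x*sx, y*sy) = (-10*5, -15*4) = (-50, -60)

(-50, -60)


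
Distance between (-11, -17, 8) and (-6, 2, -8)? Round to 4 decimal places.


d = sqrt((-6--11)^2 + (2--17)^2 + (-8-8)^2) = 25.3377

25.3377


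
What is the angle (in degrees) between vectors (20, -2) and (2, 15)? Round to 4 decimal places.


dot = 20*2 + -2*15 = 10
|u| = 20.0998, |v| = 15.1327
cos(angle) = 0.0329
angle = 88.1159 degrees

88.1159 degrees


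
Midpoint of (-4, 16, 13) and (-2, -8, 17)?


Midpoint = ((-4+-2)/2, (16+-8)/2, (13+17)/2) = (-3, 4, 15)

(-3, 4, 15)


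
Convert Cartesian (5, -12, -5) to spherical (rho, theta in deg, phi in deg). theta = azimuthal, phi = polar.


rho = sqrt(5^2 + (-12)^2 + (-5)^2) = 13.9284
theta = atan2(-12, 5) = 292.6199 deg
phi = acos(-5/13.9284) = 111.0375 deg

rho = 13.9284, theta = 292.6199 deg, phi = 111.0375 deg


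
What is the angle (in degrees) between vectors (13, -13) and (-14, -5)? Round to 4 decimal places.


dot = 13*-14 + -13*-5 = -117
|u| = 18.3848, |v| = 14.8661
cos(angle) = -0.4281
angle = 115.3462 degrees

115.3462 degrees


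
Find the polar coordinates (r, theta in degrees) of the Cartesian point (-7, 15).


r = sqrt((-7)^2 + 15^2) = 16.5529
theta = atan2(15, -7) = 115.0169 degrees

r = 16.5529, theta = 115.0169 degrees


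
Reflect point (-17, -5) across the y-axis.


Reflection across y-axis: (x, y) -> (-x, y)
(-17, -5) -> (17, -5)

(17, -5)


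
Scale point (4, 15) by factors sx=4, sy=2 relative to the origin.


Scaling: (x*sx, y*sy) = (4*4, 15*2) = (16, 30)

(16, 30)


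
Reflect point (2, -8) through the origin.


Reflection through origin: (x, y) -> (-x, -y)
(2, -8) -> (-2, 8)

(-2, 8)


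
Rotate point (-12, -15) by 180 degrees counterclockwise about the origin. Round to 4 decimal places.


x' = -12*cos(180) - -15*sin(180) = 12
y' = -12*sin(180) + -15*cos(180) = 15

(12, 15)


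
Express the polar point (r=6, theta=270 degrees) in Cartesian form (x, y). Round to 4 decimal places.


x = 6 * cos(270) = 0
y = 6 * sin(270) = -6

(0, -6)


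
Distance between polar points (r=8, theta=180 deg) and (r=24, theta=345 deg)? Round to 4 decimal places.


d = sqrt(r1^2 + r2^2 - 2*r1*r2*cos(t2-t1))
d = sqrt(8^2 + 24^2 - 2*8*24*cos(345-180)) = 31.7949

31.7949


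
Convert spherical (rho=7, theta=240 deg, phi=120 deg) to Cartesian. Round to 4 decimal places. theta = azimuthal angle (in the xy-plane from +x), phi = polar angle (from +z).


x = 7 * sin(120) * cos(240) = -3.0311
y = 7 * sin(120) * sin(240) = -5.25
z = 7 * cos(120) = -3.5

(-3.0311, -5.25, -3.5)


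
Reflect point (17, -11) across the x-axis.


Reflection across x-axis: (x, y) -> (x, -y)
(17, -11) -> (17, 11)

(17, 11)


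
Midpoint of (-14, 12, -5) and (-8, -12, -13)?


Midpoint = ((-14+-8)/2, (12+-12)/2, (-5+-13)/2) = (-11, 0, -9)

(-11, 0, -9)


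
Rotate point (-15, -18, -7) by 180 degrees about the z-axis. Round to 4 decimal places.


x' = -15*cos(180) - -18*sin(180) = 15
y' = -15*sin(180) + -18*cos(180) = 18
z' = -7

(15, 18, -7)


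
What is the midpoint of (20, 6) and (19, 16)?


Midpoint = ((20+19)/2, (6+16)/2) = (19.5, 11)

(19.5, 11)


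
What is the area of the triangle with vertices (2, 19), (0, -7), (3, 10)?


Area = |x1(y2-y3) + x2(y3-y1) + x3(y1-y2)| / 2
= |2*(-7-10) + 0*(10-19) + 3*(19--7)| / 2
= 22

22


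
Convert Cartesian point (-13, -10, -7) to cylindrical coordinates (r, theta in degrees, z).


r = sqrt((-13)^2 + (-10)^2) = 16.4012
theta = atan2(-10, -13) = 217.5686 deg
z = -7

r = 16.4012, theta = 217.5686 deg, z = -7


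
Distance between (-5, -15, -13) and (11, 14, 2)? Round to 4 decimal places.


d = sqrt((11--5)^2 + (14--15)^2 + (2--13)^2) = 36.3593

36.3593


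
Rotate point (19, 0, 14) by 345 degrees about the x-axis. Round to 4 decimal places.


x' = 19
y' = 0*cos(345) - 14*sin(345) = 3.6235
z' = 0*sin(345) + 14*cos(345) = 13.523

(19, 3.6235, 13.523)


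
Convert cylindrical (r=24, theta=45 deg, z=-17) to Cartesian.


x = 24 * cos(45) = 16.9706
y = 24 * sin(45) = 16.9706
z = -17

(16.9706, 16.9706, -17)


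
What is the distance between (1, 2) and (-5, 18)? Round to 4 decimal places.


d = sqrt((-5-1)^2 + (18-2)^2) = 17.088

17.088


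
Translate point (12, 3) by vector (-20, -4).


Translation: (x+dx, y+dy) = (12+-20, 3+-4) = (-8, -1)

(-8, -1)


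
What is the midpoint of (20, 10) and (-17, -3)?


Midpoint = ((20+-17)/2, (10+-3)/2) = (1.5, 3.5)

(1.5, 3.5)


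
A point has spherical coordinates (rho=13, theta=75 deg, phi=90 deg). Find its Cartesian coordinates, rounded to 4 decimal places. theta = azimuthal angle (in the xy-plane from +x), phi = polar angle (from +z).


x = 13 * sin(90) * cos(75) = 3.3646
y = 13 * sin(90) * sin(75) = 12.557
z = 13 * cos(90) = 0

(3.3646, 12.557, 0)


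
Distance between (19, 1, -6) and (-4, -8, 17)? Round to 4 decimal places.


d = sqrt((-4-19)^2 + (-8-1)^2 + (17--6)^2) = 33.7491

33.7491


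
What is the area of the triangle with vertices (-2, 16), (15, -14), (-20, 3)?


Area = |x1(y2-y3) + x2(y3-y1) + x3(y1-y2)| / 2
= |-2*(-14-3) + 15*(3-16) + -20*(16--14)| / 2
= 380.5

380.5


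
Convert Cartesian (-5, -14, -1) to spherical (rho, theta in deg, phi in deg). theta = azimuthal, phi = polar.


rho = sqrt((-5)^2 + (-14)^2 + (-1)^2) = 14.8997
theta = atan2(-14, -5) = 250.3462 deg
phi = acos(-1/14.8997) = 93.8483 deg

rho = 14.8997, theta = 250.3462 deg, phi = 93.8483 deg


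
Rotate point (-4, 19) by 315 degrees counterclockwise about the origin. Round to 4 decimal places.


x' = -4*cos(315) - 19*sin(315) = 10.6066
y' = -4*sin(315) + 19*cos(315) = 16.2635

(10.6066, 16.2635)


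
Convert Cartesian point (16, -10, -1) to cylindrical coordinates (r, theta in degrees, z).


r = sqrt(16^2 + (-10)^2) = 18.868
theta = atan2(-10, 16) = 327.9946 deg
z = -1

r = 18.868, theta = 327.9946 deg, z = -1


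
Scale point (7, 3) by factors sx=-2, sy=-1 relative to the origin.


Scaling: (x*sx, y*sy) = (7*-2, 3*-1) = (-14, -3)

(-14, -3)


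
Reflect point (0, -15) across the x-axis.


Reflection across x-axis: (x, y) -> (x, -y)
(0, -15) -> (0, 15)

(0, 15)


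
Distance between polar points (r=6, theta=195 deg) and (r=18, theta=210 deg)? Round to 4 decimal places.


d = sqrt(r1^2 + r2^2 - 2*r1*r2*cos(t2-t1))
d = sqrt(6^2 + 18^2 - 2*6*18*cos(210-195)) = 12.3028

12.3028


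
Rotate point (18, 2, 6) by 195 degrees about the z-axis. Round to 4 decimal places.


x' = 18*cos(195) - 2*sin(195) = -16.869
y' = 18*sin(195) + 2*cos(195) = -6.5906
z' = 6

(-16.869, -6.5906, 6)


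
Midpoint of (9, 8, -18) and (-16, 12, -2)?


Midpoint = ((9+-16)/2, (8+12)/2, (-18+-2)/2) = (-3.5, 10, -10)

(-3.5, 10, -10)


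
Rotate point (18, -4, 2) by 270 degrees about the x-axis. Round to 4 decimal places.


x' = 18
y' = -4*cos(270) - 2*sin(270) = 2
z' = -4*sin(270) + 2*cos(270) = 4

(18, 2, 4)


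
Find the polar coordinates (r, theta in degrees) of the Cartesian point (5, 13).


r = sqrt(5^2 + 13^2) = 13.9284
theta = atan2(13, 5) = 68.9625 degrees

r = 13.9284, theta = 68.9625 degrees


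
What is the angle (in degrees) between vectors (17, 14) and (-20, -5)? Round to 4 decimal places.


dot = 17*-20 + 14*-5 = -410
|u| = 22.0227, |v| = 20.6155
cos(angle) = -0.9031
angle = 154.5638 degrees

154.5638 degrees


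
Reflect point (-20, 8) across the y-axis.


Reflection across y-axis: (x, y) -> (-x, y)
(-20, 8) -> (20, 8)

(20, 8)


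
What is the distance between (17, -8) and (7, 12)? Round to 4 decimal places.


d = sqrt((7-17)^2 + (12--8)^2) = 22.3607

22.3607


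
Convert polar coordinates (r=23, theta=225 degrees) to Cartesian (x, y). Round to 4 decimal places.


x = 23 * cos(225) = -16.2635
y = 23 * sin(225) = -16.2635

(-16.2635, -16.2635)


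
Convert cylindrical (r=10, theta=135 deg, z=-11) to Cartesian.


x = 10 * cos(135) = -7.0711
y = 10 * sin(135) = 7.0711
z = -11

(-7.0711, 7.0711, -11)


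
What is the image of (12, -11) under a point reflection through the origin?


Reflection through origin: (x, y) -> (-x, -y)
(12, -11) -> (-12, 11)

(-12, 11)


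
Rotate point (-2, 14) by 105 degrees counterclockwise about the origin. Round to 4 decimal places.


x' = -2*cos(105) - 14*sin(105) = -13.0053
y' = -2*sin(105) + 14*cos(105) = -5.5553

(-13.0053, -5.5553)


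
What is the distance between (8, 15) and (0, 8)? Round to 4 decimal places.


d = sqrt((0-8)^2 + (8-15)^2) = 10.6301

10.6301


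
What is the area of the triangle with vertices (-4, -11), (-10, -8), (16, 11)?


Area = |x1(y2-y3) + x2(y3-y1) + x3(y1-y2)| / 2
= |-4*(-8-11) + -10*(11--11) + 16*(-11--8)| / 2
= 96

96


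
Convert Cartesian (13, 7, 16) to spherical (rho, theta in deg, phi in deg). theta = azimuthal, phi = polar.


rho = sqrt(13^2 + 7^2 + 16^2) = 21.7715
theta = atan2(7, 13) = 28.3008 deg
phi = acos(16/21.7715) = 42.7009 deg

rho = 21.7715, theta = 28.3008 deg, phi = 42.7009 deg


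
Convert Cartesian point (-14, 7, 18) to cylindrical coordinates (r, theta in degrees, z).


r = sqrt((-14)^2 + 7^2) = 15.6525
theta = atan2(7, -14) = 153.4349 deg
z = 18

r = 15.6525, theta = 153.4349 deg, z = 18


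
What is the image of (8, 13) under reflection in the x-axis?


Reflection across x-axis: (x, y) -> (x, -y)
(8, 13) -> (8, -13)

(8, -13)


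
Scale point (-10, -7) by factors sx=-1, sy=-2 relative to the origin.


Scaling: (x*sx, y*sy) = (-10*-1, -7*-2) = (10, 14)

(10, 14)


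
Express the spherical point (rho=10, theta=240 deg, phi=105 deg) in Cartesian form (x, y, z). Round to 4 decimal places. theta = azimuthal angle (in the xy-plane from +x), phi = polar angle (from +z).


x = 10 * sin(105) * cos(240) = -4.8296
y = 10 * sin(105) * sin(240) = -8.3652
z = 10 * cos(105) = -2.5882

(-4.8296, -8.3652, -2.5882)


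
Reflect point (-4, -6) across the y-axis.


Reflection across y-axis: (x, y) -> (-x, y)
(-4, -6) -> (4, -6)

(4, -6)


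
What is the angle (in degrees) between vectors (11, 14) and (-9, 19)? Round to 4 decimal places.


dot = 11*-9 + 14*19 = 167
|u| = 17.8045, |v| = 21.0238
cos(angle) = 0.4461
angle = 63.5034 degrees

63.5034 degrees


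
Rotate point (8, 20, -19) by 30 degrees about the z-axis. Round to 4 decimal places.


x' = 8*cos(30) - 20*sin(30) = -3.0718
y' = 8*sin(30) + 20*cos(30) = 21.3205
z' = -19

(-3.0718, 21.3205, -19)


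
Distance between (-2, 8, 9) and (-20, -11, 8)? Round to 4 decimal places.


d = sqrt((-20--2)^2 + (-11-8)^2 + (8-9)^2) = 26.1916

26.1916


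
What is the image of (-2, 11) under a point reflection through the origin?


Reflection through origin: (x, y) -> (-x, -y)
(-2, 11) -> (2, -11)

(2, -11)


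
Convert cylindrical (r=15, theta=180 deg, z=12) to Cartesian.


x = 15 * cos(180) = -15
y = 15 * sin(180) = 0
z = 12

(-15, 0, 12)


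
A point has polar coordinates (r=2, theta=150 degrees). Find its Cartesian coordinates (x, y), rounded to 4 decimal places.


x = 2 * cos(150) = -1.7321
y = 2 * sin(150) = 1

(-1.7321, 1)


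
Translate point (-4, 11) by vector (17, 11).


Translation: (x+dx, y+dy) = (-4+17, 11+11) = (13, 22)

(13, 22)


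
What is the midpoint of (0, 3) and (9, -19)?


Midpoint = ((0+9)/2, (3+-19)/2) = (4.5, -8)

(4.5, -8)


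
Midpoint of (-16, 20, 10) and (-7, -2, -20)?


Midpoint = ((-16+-7)/2, (20+-2)/2, (10+-20)/2) = (-11.5, 9, -5)

(-11.5, 9, -5)


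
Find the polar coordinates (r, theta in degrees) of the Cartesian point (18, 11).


r = sqrt(18^2 + 11^2) = 21.095
theta = atan2(11, 18) = 31.4296 degrees

r = 21.095, theta = 31.4296 degrees


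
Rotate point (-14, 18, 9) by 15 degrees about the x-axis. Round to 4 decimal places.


x' = -14
y' = 18*cos(15) - 9*sin(15) = 15.0573
z' = 18*sin(15) + 9*cos(15) = 13.3521

(-14, 15.0573, 13.3521)


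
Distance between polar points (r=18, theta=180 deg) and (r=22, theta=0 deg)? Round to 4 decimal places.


d = sqrt(r1^2 + r2^2 - 2*r1*r2*cos(t2-t1))
d = sqrt(18^2 + 22^2 - 2*18*22*cos(0-180)) = 40

40


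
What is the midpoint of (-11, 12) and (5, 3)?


Midpoint = ((-11+5)/2, (12+3)/2) = (-3, 7.5)

(-3, 7.5)


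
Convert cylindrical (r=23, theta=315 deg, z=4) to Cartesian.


x = 23 * cos(315) = 16.2635
y = 23 * sin(315) = -16.2635
z = 4

(16.2635, -16.2635, 4)


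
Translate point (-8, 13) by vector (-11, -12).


Translation: (x+dx, y+dy) = (-8+-11, 13+-12) = (-19, 1)

(-19, 1)


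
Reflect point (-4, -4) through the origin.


Reflection through origin: (x, y) -> (-x, -y)
(-4, -4) -> (4, 4)

(4, 4)


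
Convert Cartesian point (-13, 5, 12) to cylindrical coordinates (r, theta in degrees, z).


r = sqrt((-13)^2 + 5^2) = 13.9284
theta = atan2(5, -13) = 158.9625 deg
z = 12

r = 13.9284, theta = 158.9625 deg, z = 12


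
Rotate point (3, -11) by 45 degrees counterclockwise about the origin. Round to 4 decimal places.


x' = 3*cos(45) - -11*sin(45) = 9.8995
y' = 3*sin(45) + -11*cos(45) = -5.6569

(9.8995, -5.6569)


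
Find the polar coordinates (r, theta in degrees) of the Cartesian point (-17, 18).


r = sqrt((-17)^2 + 18^2) = 24.7588
theta = atan2(18, -17) = 133.3634 degrees

r = 24.7588, theta = 133.3634 degrees


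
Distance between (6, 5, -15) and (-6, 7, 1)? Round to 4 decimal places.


d = sqrt((-6-6)^2 + (7-5)^2 + (1--15)^2) = 20.0998

20.0998


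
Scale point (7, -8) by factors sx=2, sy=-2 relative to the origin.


Scaling: (x*sx, y*sy) = (7*2, -8*-2) = (14, 16)

(14, 16)


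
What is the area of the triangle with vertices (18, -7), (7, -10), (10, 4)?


Area = |x1(y2-y3) + x2(y3-y1) + x3(y1-y2)| / 2
= |18*(-10-4) + 7*(4--7) + 10*(-7--10)| / 2
= 72.5

72.5


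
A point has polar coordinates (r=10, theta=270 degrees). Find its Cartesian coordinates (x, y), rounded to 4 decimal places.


x = 10 * cos(270) = 0
y = 10 * sin(270) = -10

(0, -10)


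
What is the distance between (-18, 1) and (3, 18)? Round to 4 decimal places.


d = sqrt((3--18)^2 + (18-1)^2) = 27.0185

27.0185


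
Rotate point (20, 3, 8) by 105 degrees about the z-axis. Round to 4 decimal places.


x' = 20*cos(105) - 3*sin(105) = -8.0742
y' = 20*sin(105) + 3*cos(105) = 18.5421
z' = 8

(-8.0742, 18.5421, 8)


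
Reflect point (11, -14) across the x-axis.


Reflection across x-axis: (x, y) -> (x, -y)
(11, -14) -> (11, 14)

(11, 14)


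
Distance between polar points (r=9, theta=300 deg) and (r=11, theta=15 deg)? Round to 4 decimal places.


d = sqrt(r1^2 + r2^2 - 2*r1*r2*cos(t2-t1))
d = sqrt(9^2 + 11^2 - 2*9*11*cos(15-300)) = 12.2782

12.2782


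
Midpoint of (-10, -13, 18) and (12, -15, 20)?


Midpoint = ((-10+12)/2, (-13+-15)/2, (18+20)/2) = (1, -14, 19)

(1, -14, 19)


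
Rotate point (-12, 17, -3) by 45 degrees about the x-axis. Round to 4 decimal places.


x' = -12
y' = 17*cos(45) - -3*sin(45) = 14.1421
z' = 17*sin(45) + -3*cos(45) = 9.8995

(-12, 14.1421, 9.8995)


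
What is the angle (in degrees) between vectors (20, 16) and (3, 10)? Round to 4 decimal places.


dot = 20*3 + 16*10 = 220
|u| = 25.6125, |v| = 10.4403
cos(angle) = 0.8227
angle = 34.6409 degrees

34.6409 degrees


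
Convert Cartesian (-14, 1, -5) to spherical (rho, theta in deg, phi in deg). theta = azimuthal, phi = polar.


rho = sqrt((-14)^2 + 1^2 + (-5)^2) = 14.8997
theta = atan2(1, -14) = 175.9144 deg
phi = acos(-5/14.8997) = 109.6077 deg

rho = 14.8997, theta = 175.9144 deg, phi = 109.6077 deg


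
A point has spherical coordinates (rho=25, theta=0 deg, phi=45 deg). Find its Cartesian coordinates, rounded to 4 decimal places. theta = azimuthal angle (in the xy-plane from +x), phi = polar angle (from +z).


x = 25 * sin(45) * cos(0) = 17.6777
y = 25 * sin(45) * sin(0) = 0
z = 25 * cos(45) = 17.6777

(17.6777, 0, 17.6777)


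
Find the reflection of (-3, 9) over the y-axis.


Reflection across y-axis: (x, y) -> (-x, y)
(-3, 9) -> (3, 9)

(3, 9)


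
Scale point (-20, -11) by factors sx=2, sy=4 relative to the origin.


Scaling: (x*sx, y*sy) = (-20*2, -11*4) = (-40, -44)

(-40, -44)


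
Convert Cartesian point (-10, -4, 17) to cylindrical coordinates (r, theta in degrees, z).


r = sqrt((-10)^2 + (-4)^2) = 10.7703
theta = atan2(-4, -10) = 201.8014 deg
z = 17

r = 10.7703, theta = 201.8014 deg, z = 17


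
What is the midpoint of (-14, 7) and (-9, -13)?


Midpoint = ((-14+-9)/2, (7+-13)/2) = (-11.5, -3)

(-11.5, -3)


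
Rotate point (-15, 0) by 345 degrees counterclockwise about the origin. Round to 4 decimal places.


x' = -15*cos(345) - 0*sin(345) = -14.4889
y' = -15*sin(345) + 0*cos(345) = 3.8823

(-14.4889, 3.8823)


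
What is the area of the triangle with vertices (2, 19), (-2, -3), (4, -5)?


Area = |x1(y2-y3) + x2(y3-y1) + x3(y1-y2)| / 2
= |2*(-3--5) + -2*(-5-19) + 4*(19--3)| / 2
= 70

70


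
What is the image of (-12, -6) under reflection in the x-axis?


Reflection across x-axis: (x, y) -> (x, -y)
(-12, -6) -> (-12, 6)

(-12, 6)


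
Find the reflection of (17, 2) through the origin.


Reflection through origin: (x, y) -> (-x, -y)
(17, 2) -> (-17, -2)

(-17, -2)


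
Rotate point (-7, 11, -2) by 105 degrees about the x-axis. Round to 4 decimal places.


x' = -7
y' = 11*cos(105) - -2*sin(105) = -0.9152
z' = 11*sin(105) + -2*cos(105) = 11.1428

(-7, -0.9152, 11.1428)


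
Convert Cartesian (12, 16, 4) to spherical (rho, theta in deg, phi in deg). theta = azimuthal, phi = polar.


rho = sqrt(12^2 + 16^2 + 4^2) = 20.3961
theta = atan2(16, 12) = 53.1301 deg
phi = acos(4/20.3961) = 78.6901 deg

rho = 20.3961, theta = 53.1301 deg, phi = 78.6901 deg


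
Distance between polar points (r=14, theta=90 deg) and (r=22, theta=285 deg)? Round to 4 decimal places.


d = sqrt(r1^2 + r2^2 - 2*r1*r2*cos(t2-t1))
d = sqrt(14^2 + 22^2 - 2*14*22*cos(285-90)) = 35.7073

35.7073


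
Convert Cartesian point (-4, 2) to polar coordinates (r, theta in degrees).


r = sqrt((-4)^2 + 2^2) = 4.4721
theta = atan2(2, -4) = 153.4349 degrees

r = 4.4721, theta = 153.4349 degrees


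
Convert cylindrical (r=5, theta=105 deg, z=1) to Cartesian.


x = 5 * cos(105) = -1.2941
y = 5 * sin(105) = 4.8296
z = 1

(-1.2941, 4.8296, 1)


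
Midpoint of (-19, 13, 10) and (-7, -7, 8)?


Midpoint = ((-19+-7)/2, (13+-7)/2, (10+8)/2) = (-13, 3, 9)

(-13, 3, 9)


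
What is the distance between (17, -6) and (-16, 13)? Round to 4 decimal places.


d = sqrt((-16-17)^2 + (13--6)^2) = 38.0789

38.0789


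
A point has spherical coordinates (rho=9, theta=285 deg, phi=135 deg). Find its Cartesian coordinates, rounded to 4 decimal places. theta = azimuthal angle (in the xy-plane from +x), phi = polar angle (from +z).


x = 9 * sin(135) * cos(285) = 1.6471
y = 9 * sin(135) * sin(285) = -6.1471
z = 9 * cos(135) = -6.364

(1.6471, -6.1471, -6.364)


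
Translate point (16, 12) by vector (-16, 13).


Translation: (x+dx, y+dy) = (16+-16, 12+13) = (0, 25)

(0, 25)


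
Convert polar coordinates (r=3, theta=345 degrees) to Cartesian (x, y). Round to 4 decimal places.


x = 3 * cos(345) = 2.8978
y = 3 * sin(345) = -0.7765

(2.8978, -0.7765)


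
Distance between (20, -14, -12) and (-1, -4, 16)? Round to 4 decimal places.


d = sqrt((-1-20)^2 + (-4--14)^2 + (16--12)^2) = 36.4005

36.4005


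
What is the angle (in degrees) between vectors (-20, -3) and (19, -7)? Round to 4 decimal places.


dot = -20*19 + -3*-7 = -359
|u| = 20.2237, |v| = 20.2485
cos(angle) = -0.8767
angle = 151.2444 degrees

151.2444 degrees


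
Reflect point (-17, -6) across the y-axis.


Reflection across y-axis: (x, y) -> (-x, y)
(-17, -6) -> (17, -6)

(17, -6)


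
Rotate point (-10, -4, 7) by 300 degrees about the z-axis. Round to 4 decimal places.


x' = -10*cos(300) - -4*sin(300) = -8.4641
y' = -10*sin(300) + -4*cos(300) = 6.6603
z' = 7

(-8.4641, 6.6603, 7)


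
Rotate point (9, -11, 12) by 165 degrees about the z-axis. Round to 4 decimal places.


x' = 9*cos(165) - -11*sin(165) = -5.8463
y' = 9*sin(165) + -11*cos(165) = 12.9546
z' = 12

(-5.8463, 12.9546, 12)


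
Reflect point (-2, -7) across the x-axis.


Reflection across x-axis: (x, y) -> (x, -y)
(-2, -7) -> (-2, 7)

(-2, 7)


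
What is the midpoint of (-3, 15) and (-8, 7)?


Midpoint = ((-3+-8)/2, (15+7)/2) = (-5.5, 11)

(-5.5, 11)


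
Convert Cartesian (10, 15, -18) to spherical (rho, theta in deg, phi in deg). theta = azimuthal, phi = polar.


rho = sqrt(10^2 + 15^2 + (-18)^2) = 25.4755
theta = atan2(15, 10) = 56.3099 deg
phi = acos(-18/25.4755) = 134.9559 deg

rho = 25.4755, theta = 56.3099 deg, phi = 134.9559 deg


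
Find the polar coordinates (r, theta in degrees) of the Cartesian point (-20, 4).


r = sqrt((-20)^2 + 4^2) = 20.3961
theta = atan2(4, -20) = 168.6901 degrees

r = 20.3961, theta = 168.6901 degrees


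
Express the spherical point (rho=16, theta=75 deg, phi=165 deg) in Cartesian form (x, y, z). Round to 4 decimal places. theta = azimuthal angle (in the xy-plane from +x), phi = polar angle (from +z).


x = 16 * sin(165) * cos(75) = 1.0718
y = 16 * sin(165) * sin(75) = 4
z = 16 * cos(165) = -15.4548

(1.0718, 4, -15.4548)


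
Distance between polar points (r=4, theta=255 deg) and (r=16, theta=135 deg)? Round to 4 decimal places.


d = sqrt(r1^2 + r2^2 - 2*r1*r2*cos(t2-t1))
d = sqrt(4^2 + 16^2 - 2*4*16*cos(135-255)) = 18.3303

18.3303


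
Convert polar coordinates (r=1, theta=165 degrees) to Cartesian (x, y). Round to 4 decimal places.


x = 1 * cos(165) = -0.9659
y = 1 * sin(165) = 0.2588

(-0.9659, 0.2588)


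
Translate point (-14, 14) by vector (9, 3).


Translation: (x+dx, y+dy) = (-14+9, 14+3) = (-5, 17)

(-5, 17)


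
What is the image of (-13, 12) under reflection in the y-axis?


Reflection across y-axis: (x, y) -> (-x, y)
(-13, 12) -> (13, 12)

(13, 12)


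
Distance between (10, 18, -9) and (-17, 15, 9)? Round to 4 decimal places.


d = sqrt((-17-10)^2 + (15-18)^2 + (9--9)^2) = 32.5883

32.5883


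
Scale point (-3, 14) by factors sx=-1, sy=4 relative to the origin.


Scaling: (x*sx, y*sy) = (-3*-1, 14*4) = (3, 56)

(3, 56)


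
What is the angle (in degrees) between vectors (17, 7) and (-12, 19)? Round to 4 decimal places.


dot = 17*-12 + 7*19 = -71
|u| = 18.3848, |v| = 22.4722
cos(angle) = -0.1719
angle = 99.8955 degrees

99.8955 degrees


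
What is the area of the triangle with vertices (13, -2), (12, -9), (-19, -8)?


Area = |x1(y2-y3) + x2(y3-y1) + x3(y1-y2)| / 2
= |13*(-9--8) + 12*(-8--2) + -19*(-2--9)| / 2
= 109

109


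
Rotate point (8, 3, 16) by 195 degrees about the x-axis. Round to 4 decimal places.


x' = 8
y' = 3*cos(195) - 16*sin(195) = 1.2433
z' = 3*sin(195) + 16*cos(195) = -16.2313

(8, 1.2433, -16.2313)


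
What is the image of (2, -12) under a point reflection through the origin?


Reflection through origin: (x, y) -> (-x, -y)
(2, -12) -> (-2, 12)

(-2, 12)


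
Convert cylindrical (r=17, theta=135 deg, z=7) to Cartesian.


x = 17 * cos(135) = -12.0208
y = 17 * sin(135) = 12.0208
z = 7

(-12.0208, 12.0208, 7)


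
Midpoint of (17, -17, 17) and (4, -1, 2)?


Midpoint = ((17+4)/2, (-17+-1)/2, (17+2)/2) = (10.5, -9, 9.5)

(10.5, -9, 9.5)


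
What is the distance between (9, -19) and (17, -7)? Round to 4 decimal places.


d = sqrt((17-9)^2 + (-7--19)^2) = 14.4222

14.4222


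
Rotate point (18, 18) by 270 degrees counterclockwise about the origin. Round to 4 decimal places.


x' = 18*cos(270) - 18*sin(270) = 18
y' = 18*sin(270) + 18*cos(270) = -18

(18, -18)


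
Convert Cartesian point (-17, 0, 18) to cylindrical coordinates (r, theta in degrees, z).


r = sqrt((-17)^2 + 0^2) = 17
theta = atan2(0, -17) = 180 deg
z = 18

r = 17, theta = 180 deg, z = 18


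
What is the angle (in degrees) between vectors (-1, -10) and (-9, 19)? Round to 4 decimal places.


dot = -1*-9 + -10*19 = -181
|u| = 10.0499, |v| = 21.0238
cos(angle) = -0.8567
angle = 148.9432 degrees

148.9432 degrees


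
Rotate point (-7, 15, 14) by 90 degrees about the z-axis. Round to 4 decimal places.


x' = -7*cos(90) - 15*sin(90) = -15
y' = -7*sin(90) + 15*cos(90) = -7
z' = 14

(-15, -7, 14)


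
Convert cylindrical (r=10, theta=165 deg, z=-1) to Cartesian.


x = 10 * cos(165) = -9.6593
y = 10 * sin(165) = 2.5882
z = -1

(-9.6593, 2.5882, -1)


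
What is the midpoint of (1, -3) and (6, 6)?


Midpoint = ((1+6)/2, (-3+6)/2) = (3.5, 1.5)

(3.5, 1.5)


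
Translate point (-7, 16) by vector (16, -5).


Translation: (x+dx, y+dy) = (-7+16, 16+-5) = (9, 11)

(9, 11)


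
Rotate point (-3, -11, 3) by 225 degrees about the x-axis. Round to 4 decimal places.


x' = -3
y' = -11*cos(225) - 3*sin(225) = 9.8995
z' = -11*sin(225) + 3*cos(225) = 5.6569

(-3, 9.8995, 5.6569)


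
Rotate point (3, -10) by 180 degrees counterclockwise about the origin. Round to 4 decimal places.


x' = 3*cos(180) - -10*sin(180) = -3
y' = 3*sin(180) + -10*cos(180) = 10

(-3, 10)


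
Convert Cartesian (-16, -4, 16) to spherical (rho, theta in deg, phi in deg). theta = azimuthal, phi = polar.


rho = sqrt((-16)^2 + (-4)^2 + 16^2) = 22.9783
theta = atan2(-4, -16) = 194.0362 deg
phi = acos(16/22.9783) = 45.8683 deg

rho = 22.9783, theta = 194.0362 deg, phi = 45.8683 deg


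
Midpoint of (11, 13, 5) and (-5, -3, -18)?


Midpoint = ((11+-5)/2, (13+-3)/2, (5+-18)/2) = (3, 5, -6.5)

(3, 5, -6.5)


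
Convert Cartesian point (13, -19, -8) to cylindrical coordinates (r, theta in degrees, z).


r = sqrt(13^2 + (-19)^2) = 23.0217
theta = atan2(-19, 13) = 304.3803 deg
z = -8

r = 23.0217, theta = 304.3803 deg, z = -8


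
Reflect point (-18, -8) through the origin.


Reflection through origin: (x, y) -> (-x, -y)
(-18, -8) -> (18, 8)

(18, 8)


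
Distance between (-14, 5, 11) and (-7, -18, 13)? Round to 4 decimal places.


d = sqrt((-7--14)^2 + (-18-5)^2 + (13-11)^2) = 24.1247

24.1247


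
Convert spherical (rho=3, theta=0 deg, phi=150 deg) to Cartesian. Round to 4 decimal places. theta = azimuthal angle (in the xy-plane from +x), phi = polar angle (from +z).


x = 3 * sin(150) * cos(0) = 1.5
y = 3 * sin(150) * sin(0) = 0
z = 3 * cos(150) = -2.5981

(1.5, 0, -2.5981)


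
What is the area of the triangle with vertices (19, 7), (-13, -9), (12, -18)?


Area = |x1(y2-y3) + x2(y3-y1) + x3(y1-y2)| / 2
= |19*(-9--18) + -13*(-18-7) + 12*(7--9)| / 2
= 344

344


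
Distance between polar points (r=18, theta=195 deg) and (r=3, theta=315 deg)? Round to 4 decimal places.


d = sqrt(r1^2 + r2^2 - 2*r1*r2*cos(t2-t1))
d = sqrt(18^2 + 3^2 - 2*18*3*cos(315-195)) = 19.6723

19.6723


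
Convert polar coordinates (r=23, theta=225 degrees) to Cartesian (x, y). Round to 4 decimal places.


x = 23 * cos(225) = -16.2635
y = 23 * sin(225) = -16.2635

(-16.2635, -16.2635)


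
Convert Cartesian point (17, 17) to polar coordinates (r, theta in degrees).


r = sqrt(17^2 + 17^2) = 24.0416
theta = atan2(17, 17) = 45 degrees

r = 24.0416, theta = 45 degrees
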